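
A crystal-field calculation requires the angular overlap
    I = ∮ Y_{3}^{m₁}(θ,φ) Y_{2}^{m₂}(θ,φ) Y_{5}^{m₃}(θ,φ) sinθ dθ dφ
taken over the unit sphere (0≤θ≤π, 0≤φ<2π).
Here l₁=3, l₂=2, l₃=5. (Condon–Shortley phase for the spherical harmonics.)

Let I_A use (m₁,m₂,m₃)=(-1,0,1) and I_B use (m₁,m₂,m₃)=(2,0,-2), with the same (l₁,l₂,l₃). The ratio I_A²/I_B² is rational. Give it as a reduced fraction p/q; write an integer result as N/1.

10/7

Same 3,2,5: normalisation and zero-m 3j drop out of the ratio.
A: Δ: 0! 6! 4! / 11! → 1/2310; sum: t=0:+1/192 = 1/192; 3j²(3 2 5; -1 0 1) = Δ·Π!·Σ² = 3/77  (sign +1)
B: Δ: 0! 6! 4! / 11! → 1/2310; sum: t=0:+1/480 = 1/480; 3j²(3 2 5; 2 0 -2) = Δ·Π!·Σ² = 3/110  (sign -1)
I_A²/I_B² = (3/77)/(3/110) = 10/7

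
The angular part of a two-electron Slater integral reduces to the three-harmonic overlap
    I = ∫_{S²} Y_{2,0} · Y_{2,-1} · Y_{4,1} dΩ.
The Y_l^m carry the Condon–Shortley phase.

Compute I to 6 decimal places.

-0.220728

m-sum 0 ✓  L=8 even ✓  0≤4≤4 ✓
Π(2lᵢ+1) = 5×5×9 = 225
triangle coeff Δ(2,2,4) = 1/630
Σ_t [0,0]: t=0:+1/16 = 1/16
(3j)²=2/35 [(2 2 4; 0 0 0)], sign=+1
Σ_t [0,0]: t=0:+1/24 = 1/24
(3j)²=1/21 [(2 2 4; 0 -1 1)], sign=-1
⇒ 4πI² = 30/49
I = (-1)√(30/49/(4π)) = -0.22072812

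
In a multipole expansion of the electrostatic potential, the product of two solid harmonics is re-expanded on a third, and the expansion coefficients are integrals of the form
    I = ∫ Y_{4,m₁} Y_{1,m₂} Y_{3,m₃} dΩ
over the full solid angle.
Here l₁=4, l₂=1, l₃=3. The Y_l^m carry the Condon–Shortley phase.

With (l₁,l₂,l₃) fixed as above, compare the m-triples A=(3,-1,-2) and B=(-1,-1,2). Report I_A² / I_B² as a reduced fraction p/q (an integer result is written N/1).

7/1

Same 4,1,3: normalisation and zero-m 3j drop out of the ratio.
A: Δ: 2! 6! 0! / 9! → 1/252; sum: t=0:+1/240 = 1/240; 3j²(4 1 3; 3 -1 -2) = Δ·Π!·Σ² = 1/12  (sign -1)
B: Δ: 2! 6! 0! / 9! → 1/252; sum: t=0:+1/240 = 1/240; 3j²(4 1 3; -1 -1 2) = Δ·Π!·Σ² = 1/84  (sign -1)
I_A²/I_B² = (1/12)/(1/84) = 7/1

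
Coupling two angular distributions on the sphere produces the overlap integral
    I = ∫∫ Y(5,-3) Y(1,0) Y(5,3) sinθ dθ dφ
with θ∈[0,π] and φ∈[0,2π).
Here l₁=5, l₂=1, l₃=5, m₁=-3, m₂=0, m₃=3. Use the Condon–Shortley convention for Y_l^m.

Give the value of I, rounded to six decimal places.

Σlᵢ=11 odd — θ-integrand is odd under cosθ→−cosθ; I=0

0.000000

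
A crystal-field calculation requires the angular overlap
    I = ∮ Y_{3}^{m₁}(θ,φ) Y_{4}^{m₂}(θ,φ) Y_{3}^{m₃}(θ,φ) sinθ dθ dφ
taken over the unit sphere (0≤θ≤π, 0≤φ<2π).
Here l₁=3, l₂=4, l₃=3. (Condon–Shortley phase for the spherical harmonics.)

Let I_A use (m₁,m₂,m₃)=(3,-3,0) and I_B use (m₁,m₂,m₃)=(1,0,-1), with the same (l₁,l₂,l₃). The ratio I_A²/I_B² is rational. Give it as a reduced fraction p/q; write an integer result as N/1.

Shared (l₁,l₂,l₃)=(3,4,3): N and (l;000)² cancel in I_A²/I_B².
A: Δ = 4!·2!·4!/11! = 1/34650; Racah Σ t=0..0: t=0:+1/288 = 1/288; ⇒ 3j(3 4 3; 3 -3 0)² = 1/22, sgn -1
B: Δ = 4!·2!·4!/11! = 1/34650; Racah Σ t=0..2: t=0:+1/1152 t=1:−1/36 t=2:+1/32 = 5/1152; ⇒ 3j(3 4 3; 1 0 -1)² = 1/1386, sgn +1
I_A²/I_B² = (1/22)/(1/1386) = 63/1

63/1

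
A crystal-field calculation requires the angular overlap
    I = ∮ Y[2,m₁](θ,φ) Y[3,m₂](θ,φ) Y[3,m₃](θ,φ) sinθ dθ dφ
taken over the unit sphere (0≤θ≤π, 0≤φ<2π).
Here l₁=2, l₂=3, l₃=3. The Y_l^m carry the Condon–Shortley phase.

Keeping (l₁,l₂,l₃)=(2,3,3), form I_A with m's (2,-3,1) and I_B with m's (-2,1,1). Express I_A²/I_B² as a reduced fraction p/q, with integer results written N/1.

Same 2,3,3: normalisation and zero-m 3j drop out of the ratio.
A: Δ: 2! 2! 4! / 9! → 1/3780; sum: t=0:+1/96 = 1/96; 3j²(2 3 3; 2 -3 1) = Δ·Π!·Σ² = 1/42  (sign +1)
B: Δ: 2! 2! 4! / 9! → 1/3780; sum: t=2:+1/16 = 1/16; 3j²(2 3 3; -2 1 1) = Δ·Π!·Σ² = 2/35  (sign +1)
I_A²/I_B² = (1/42)/(2/35) = 5/12

5/12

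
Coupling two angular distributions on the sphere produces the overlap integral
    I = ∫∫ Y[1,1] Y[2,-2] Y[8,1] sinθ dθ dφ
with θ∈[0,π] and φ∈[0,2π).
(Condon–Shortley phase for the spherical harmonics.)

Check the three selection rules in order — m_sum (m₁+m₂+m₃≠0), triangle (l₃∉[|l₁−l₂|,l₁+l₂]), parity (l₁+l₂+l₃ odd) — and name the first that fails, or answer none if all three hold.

azimuthal sum: 1 − 2 + 1 = 0  ✓
1 ≤ 8 ≤ 3 (triangle on l)  ✗
L = 1 + 2 + 8 = 11 (odd)

triangle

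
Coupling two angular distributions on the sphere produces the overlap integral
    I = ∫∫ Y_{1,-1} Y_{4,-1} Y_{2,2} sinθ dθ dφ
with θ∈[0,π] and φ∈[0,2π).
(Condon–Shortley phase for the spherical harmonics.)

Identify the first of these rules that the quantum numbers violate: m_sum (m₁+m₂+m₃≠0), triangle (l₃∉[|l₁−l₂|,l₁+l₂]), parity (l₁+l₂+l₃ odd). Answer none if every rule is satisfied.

triangle

Σmᵢ = 0  ✓
l₃∈[|l₁−l₂|,l₁+l₂]=[3,5], have l₃=2  ✗
Σlᵢ = 7 ⇒ odd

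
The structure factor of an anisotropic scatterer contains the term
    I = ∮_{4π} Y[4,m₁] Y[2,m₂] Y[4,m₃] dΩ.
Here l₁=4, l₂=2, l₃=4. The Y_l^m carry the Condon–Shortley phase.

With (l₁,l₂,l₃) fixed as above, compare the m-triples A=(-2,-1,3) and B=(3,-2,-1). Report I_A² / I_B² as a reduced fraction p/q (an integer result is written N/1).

25/18

Same 4,2,4: normalisation and zero-m 3j drop out of the ratio.
A: Δ: 2! 6! 2! / 11! → 1/13860; sum: t=0:+1/1440 t=1:−1/240 = -1/288; 3j²(4 2 4; -2 -1 3) = Δ·Π!·Σ² = 5/132  (sign +1)
B: Δ: 2! 6! 2! / 11! → 1/13860; sum: t=0:+1/480 = 1/480; 3j²(4 2 4; 3 -2 -1) = Δ·Π!·Σ² = 3/110  (sign -1)
I_A²/I_B² = (5/132)/(3/110) = 25/18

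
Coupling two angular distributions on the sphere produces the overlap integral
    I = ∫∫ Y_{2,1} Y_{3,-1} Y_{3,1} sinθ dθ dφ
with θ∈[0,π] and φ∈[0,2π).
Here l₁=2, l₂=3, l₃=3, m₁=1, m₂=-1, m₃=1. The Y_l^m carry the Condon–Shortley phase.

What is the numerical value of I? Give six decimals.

0.000000

1 − 1 + 1 = 1 ≠ 0: azimuthal integral kills it; I = 0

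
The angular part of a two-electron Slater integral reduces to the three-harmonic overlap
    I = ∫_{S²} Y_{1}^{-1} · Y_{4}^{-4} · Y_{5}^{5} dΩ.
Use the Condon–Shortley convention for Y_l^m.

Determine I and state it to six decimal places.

Rules hold: Σm=0, L=10 even, 3≤5≤5.
N = 3·9·11 = 297
Δ = 0!·2!·8!/11! = 1/495
Racah Σ t=0..0: t=0:+1/576 = 1/576
⇒ 3j(1 4 5; 0 0 0)² = 5/99, sgn -1
Racah Σ t=0..0: t=0:+1/80640 = 1/80640
⇒ 3j(1 4 5; -1 -4 5)² = 1/11, sgn +1
4πI² = N·(3j₀)²·(3jₘ)² = 15/11
I = -1·√(1.36364/4π) = -0.32941575

-0.329416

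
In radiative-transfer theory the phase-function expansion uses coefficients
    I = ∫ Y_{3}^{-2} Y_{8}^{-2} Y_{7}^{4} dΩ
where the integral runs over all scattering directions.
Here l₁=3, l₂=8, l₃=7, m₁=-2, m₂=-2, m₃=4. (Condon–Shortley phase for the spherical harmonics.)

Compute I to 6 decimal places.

m-sum 0 ✓  L=18 even ✓  5≤7≤11 ✓
Π(2lᵢ+1) = 7×17×15 = 1785
triangle coeff Δ(3,8,7) = 1/5290740
Σ_t [1,3]: t=1:−1/7257600 t=2:+1/2073600 t=3:−1/7257600 = 1/4838400
(3j)²=252/20995 [(3 8 7; 0 0 0)], sign=-1
Σ_t [3,4]: t=3:−1/26127360 t=4:+1/174182400 = -17/522547200
(3j)²=935/62244 [(3 8 7; -2 -2 4)], sign=+1
⇒ 4πI² = 19635/61009
I = (-1)√(19635/61009/(4π)) = -0.16003448

-0.160034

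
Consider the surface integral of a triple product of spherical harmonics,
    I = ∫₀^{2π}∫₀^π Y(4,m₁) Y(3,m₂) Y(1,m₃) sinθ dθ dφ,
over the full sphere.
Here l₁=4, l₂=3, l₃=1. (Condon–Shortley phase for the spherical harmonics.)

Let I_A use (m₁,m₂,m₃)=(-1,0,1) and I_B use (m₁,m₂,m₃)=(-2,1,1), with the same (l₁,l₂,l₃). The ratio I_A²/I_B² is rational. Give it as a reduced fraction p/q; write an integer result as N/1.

Shared (l₁,l₂,l₃)=(4,3,1): N and (l;000)² cancel in I_A²/I_B².
A: Δ = 6!·2!·0!/9! = 1/252; Racah Σ t=3..3: t=3:−1/72 = -1/72; ⇒ 3j(4 3 1; -1 0 1)² = 5/126, sgn -1
B: Δ = 6!·2!·0!/9! = 1/252; Racah Σ t=4..4: t=4:+1/96 = 1/96; ⇒ 3j(4 3 1; -2 1 1)² = 5/84, sgn +1
I_A²/I_B² = (5/126)/(5/84) = 2/3

2/3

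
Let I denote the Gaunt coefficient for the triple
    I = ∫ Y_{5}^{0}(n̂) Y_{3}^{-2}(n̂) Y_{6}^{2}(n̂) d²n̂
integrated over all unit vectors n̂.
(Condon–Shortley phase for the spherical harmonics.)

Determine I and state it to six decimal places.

-0.077843

Rules hold: Σm=0, L=14 even, 2≤6≤8.
N = 11·7·13 = 1001
Δ = 2!·8!·4!/15! = 1/675675
Racah Σ t=0..2: t=0:+1/8640 t=1:−1/2304 t=2:+1/8640 = -7/34560
⇒ 3j(5 3 6; 0 0 0)² = 7/429, sgn -1
Racah Σ t=0..1: t=0:+1/8640 t=1:−1/13824 = 1/23040
⇒ 3j(5 3 6; 0 -2 2)² = 2/429, sgn +1
4πI² = N·(3j₀)²·(3jₘ)² = 98/1287
I = -1·√(0.0761461/4π) = -0.07784287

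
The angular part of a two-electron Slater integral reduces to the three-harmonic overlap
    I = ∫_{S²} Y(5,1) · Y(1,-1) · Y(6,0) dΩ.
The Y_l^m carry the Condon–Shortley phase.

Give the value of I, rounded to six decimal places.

0.158246

Rules hold: Σm=0, L=12 even, 4≤6≤6.
N = 11·3·13 = 429
Δ = 0!·10!·2!/13! = 1/858
Racah Σ t=0..0: t=0:+1/14400 = 1/14400
⇒ 3j(5 1 6; 0 0 0)² = 6/143, sgn +1
Racah Σ t=0..0: t=0:+1/34560 = 1/34560
⇒ 3j(5 1 6; 1 -1 0)² = 5/286, sgn +1
4πI² = N·(3j₀)²·(3jₘ)² = 45/143
I = +1·√(0.314685/4π) = 0.15824621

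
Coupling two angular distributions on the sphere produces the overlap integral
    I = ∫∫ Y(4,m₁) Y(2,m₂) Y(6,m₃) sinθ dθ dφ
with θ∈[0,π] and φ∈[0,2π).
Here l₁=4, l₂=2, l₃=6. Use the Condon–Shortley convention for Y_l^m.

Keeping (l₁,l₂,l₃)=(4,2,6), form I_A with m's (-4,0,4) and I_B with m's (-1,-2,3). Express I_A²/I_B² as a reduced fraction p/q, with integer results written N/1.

l's match ⇒ only the (l;m) 3-j factors differ between A and B.
A: triangle coeff Δ(4,2,6) = 1/6435; Σ_t [0,0]: t=0:+1/161280 = 1/161280; (3j)²=1/143 [(4 2 6; -4 0 4)], sign=+1
B: triangle coeff Δ(4,2,6) = 1/6435; Σ_t [0,0]: t=0:+1/17280 = 1/17280; (3j)²=14/715 [(4 2 6; -1 -2 3)], sign=-1
I_A²/I_B² = (1/143)/(14/715) = 5/14

5/14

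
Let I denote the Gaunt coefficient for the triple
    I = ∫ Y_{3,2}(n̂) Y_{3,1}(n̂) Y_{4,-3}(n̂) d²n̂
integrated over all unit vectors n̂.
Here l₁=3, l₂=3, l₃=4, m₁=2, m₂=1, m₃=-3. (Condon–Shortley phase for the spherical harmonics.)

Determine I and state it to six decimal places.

-0.095955

Checks pass: Σm=0; 10 even; l₃=4∈[0,6].
(2·3+1)(2·3+1)(2·4+1) = 441
Δ: 2! 4! 4! / 11! → 1/34650
sum: t=0:+1/72 t=1:−1/16 t=2:+1/72 = -5/144
3j²(3 3 4; 0 0 0) = Δ·Π!·Σ² = 2/77  (sign -1)
sum: t=0:+1/288 t=1:−1/144 = -1/288
3j²(3 3 4; 2 1 -3) = Δ·Π!·Σ² = 1/99  (sign +1)
combine: 4πI² = 441·2/77·1/99 = 14/121
take √, sign -1: I = -0.09595473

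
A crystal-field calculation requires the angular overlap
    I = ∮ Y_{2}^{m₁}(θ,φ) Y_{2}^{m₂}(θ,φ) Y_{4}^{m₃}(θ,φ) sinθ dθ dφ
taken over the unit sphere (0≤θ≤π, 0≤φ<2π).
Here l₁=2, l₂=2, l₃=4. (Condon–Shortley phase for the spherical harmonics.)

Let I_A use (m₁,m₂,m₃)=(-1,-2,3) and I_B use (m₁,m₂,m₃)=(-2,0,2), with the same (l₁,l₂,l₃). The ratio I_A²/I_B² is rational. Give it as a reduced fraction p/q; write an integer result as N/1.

l's match ⇒ only the (l;m) 3-j factors differ between A and B.
A: triangle coeff Δ(2,2,4) = 1/630; Σ_t [0,0]: t=0:+1/144 = 1/144; (3j)²=1/18 [(2 2 4; -1 -2 3)], sign=-1
B: triangle coeff Δ(2,2,4) = 1/630; Σ_t [0,0]: t=0:+1/96 = 1/96; (3j)²=1/42 [(2 2 4; -2 0 2)], sign=+1
I_A²/I_B² = (1/18)/(1/42) = 7/3

7/3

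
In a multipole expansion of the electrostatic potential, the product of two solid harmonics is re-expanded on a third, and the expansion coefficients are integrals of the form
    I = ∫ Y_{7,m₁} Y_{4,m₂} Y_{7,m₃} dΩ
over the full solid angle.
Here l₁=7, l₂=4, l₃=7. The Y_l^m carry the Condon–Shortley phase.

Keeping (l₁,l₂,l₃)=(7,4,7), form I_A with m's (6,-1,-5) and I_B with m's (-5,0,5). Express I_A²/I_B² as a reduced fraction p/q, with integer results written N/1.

Shared (l₁,l₂,l₃)=(7,4,7): N and (l;000)² cancel in I_A²/I_B².
A: Δ = 4!·10!·4!/19! = 1/58198140; Racah Σ t=0..1: t=0:+1/52254720 t=1:−1/87091200 = 1/130636800; ⇒ 3j(7 4 7; 6 -1 -5)² = 88/20349, sgn +1
B: Δ = 4!·10!·4!/19! = 1/58198140; Racah Σ t=2..4: t=2:+1/58060800 t=3:−1/13063680 t=4:+1/46448640 = -79/2090188800; ⇒ 3j(7 4 7; -5 0 5)² = 68651/5290740, sgn -1
I_A²/I_B² = (88/20349)/(68651/5290740) = 2080/6241

2080/6241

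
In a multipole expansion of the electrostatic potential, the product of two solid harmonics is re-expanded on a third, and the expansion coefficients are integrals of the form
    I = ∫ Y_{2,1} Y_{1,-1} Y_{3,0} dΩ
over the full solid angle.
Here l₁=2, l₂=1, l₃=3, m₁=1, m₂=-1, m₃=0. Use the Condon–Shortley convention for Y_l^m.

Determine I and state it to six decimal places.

0.143048

Checks pass: Σm=0; 6 even; l₃=3∈[1,3].
(2·2+1)(2·1+1)(2·3+1) = 105
Δ: 0! 4! 2! / 7! → 1/105
sum: t=0:+1/4 = 1/4
3j²(2 1 3; 0 0 0) = Δ·Π!·Σ² = 3/35  (sign -1)
sum: t=0:+1/12 = 1/12
3j²(2 1 3; 1 -1 0) = Δ·Π!·Σ² = 1/35  (sign -1)
combine: 4πI² = 105·3/35·1/35 = 9/35
take √, sign +1: I = 0.14304817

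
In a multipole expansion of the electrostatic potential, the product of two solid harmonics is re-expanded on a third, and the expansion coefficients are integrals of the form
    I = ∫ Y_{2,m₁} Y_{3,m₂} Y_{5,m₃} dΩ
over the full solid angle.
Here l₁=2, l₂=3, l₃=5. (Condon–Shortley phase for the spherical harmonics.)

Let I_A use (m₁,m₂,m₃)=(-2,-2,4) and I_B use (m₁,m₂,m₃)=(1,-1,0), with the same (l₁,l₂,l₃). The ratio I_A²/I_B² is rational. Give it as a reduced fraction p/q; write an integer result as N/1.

63/25

Shared (l₁,l₂,l₃)=(2,3,5): N and (l;000)² cancel in I_A²/I_B².
A: Δ = 0!·4!·6!/11! = 1/2310; Racah Σ t=0..0: t=0:+1/2880 = 1/2880; ⇒ 3j(2 3 5; -2 -2 4)² = 3/55, sgn -1
B: Δ = 0!·4!·6!/11! = 1/2310; Racah Σ t=0..0: t=0:+1/288 = 1/288; ⇒ 3j(2 3 5; 1 -1 0)² = 5/231, sgn -1
I_A²/I_B² = (3/55)/(5/231) = 63/25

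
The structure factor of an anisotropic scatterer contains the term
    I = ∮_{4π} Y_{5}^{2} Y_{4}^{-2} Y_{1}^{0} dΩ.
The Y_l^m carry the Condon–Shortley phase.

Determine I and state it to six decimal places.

Checks pass: Σm=0; 10 even; l₃=1∈[1,9].
(2·5+1)(2·4+1)(2·1+1) = 297
Δ: 8! 2! 0! / 11! → 1/495
sum: t=4:+1/576 = 1/576
3j²(5 4 1; 0 0 0) = Δ·Π!·Σ² = 5/99  (sign -1)
sum: t=2:+1/1440 = 1/1440
3j²(5 4 1; 2 -2 0) = Δ·Π!·Σ² = 7/165  (sign -1)
combine: 4πI² = 297·5/99·7/165 = 7/11
take √, sign +1: I = 0.22503380

0.225034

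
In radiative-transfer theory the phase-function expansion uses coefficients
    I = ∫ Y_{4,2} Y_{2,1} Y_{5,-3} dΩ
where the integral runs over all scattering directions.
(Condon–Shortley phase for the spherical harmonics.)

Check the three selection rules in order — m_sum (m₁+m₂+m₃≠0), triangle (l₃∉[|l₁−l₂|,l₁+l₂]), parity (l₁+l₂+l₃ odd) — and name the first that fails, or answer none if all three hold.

Σmᵢ = 0  ✓
l₃∈[|l₁−l₂|,l₁+l₂]=[2,6], have l₃=5  ✓
Σlᵢ = 11 ⇒ odd  ✗

parity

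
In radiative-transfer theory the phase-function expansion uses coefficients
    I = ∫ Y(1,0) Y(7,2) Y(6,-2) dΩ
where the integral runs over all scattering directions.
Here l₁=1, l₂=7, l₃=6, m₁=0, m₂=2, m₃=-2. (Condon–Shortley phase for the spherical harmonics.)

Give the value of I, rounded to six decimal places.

Rules hold: Σm=0, L=14 even, 6≤6≤8.
N = 3·15·13 = 585
Δ = 2!·0!·12!/15! = 1/1365
Racah Σ t=1..1: t=1:−1/518400 = -1/518400
⇒ 3j(1 7 6; 0 0 0)² = 7/195, sgn -1
Racah Σ t=1..1: t=1:−1/967680 = -1/967680
⇒ 3j(1 7 6; 0 2 -2)² = 3/91, sgn -1
4πI² = N·(3j₀)²·(3jₘ)² = 9/13
I = +1·√(0.692308/4π) = 0.23471705

0.234717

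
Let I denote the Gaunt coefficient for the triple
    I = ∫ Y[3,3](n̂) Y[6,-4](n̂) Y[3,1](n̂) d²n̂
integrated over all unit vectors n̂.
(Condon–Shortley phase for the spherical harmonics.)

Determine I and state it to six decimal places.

Checks pass: Σm=0; 12 even; l₃=3∈[3,9].
(2·3+1)(2·6+1)(2·3+1) = 637
Δ: 6! 0! 6! / 13! → 1/12012
sum: t=3:−1/1296 = -1/1296
3j²(3 6 3; 0 0 0) = Δ·Π!·Σ² = 100/3003  (sign +1)
sum: t=0:+1/34560 = 1/34560
3j²(3 6 3; 3 -4 1) = Δ·Π!·Σ² = 5/286  (sign +1)
combine: 4πI² = 637·100/3003·5/286 = 1750/4719
take √, sign +1: I = 0.17178653

0.171787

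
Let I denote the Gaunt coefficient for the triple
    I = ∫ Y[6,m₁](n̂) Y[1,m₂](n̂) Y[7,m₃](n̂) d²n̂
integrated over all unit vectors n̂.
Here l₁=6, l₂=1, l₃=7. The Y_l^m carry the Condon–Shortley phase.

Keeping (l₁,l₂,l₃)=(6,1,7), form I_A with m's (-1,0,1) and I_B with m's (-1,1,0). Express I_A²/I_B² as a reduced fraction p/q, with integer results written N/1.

16/7

l's match ⇒ only the (l;m) 3-j factors differ between A and B.
A: triangle coeff Δ(6,1,7) = 1/1365; Σ_t [0,0]: t=0:+1/604800 = 1/604800; (3j)²=16/455 [(6 1 7; -1 0 1)], sign=+1
B: triangle coeff Δ(6,1,7) = 1/1365; Σ_t [0,0]: t=0:+1/1209600 = 1/1209600; (3j)²=1/65 [(6 1 7; -1 1 0)], sign=-1
I_A²/I_B² = (16/455)/(1/65) = 16/7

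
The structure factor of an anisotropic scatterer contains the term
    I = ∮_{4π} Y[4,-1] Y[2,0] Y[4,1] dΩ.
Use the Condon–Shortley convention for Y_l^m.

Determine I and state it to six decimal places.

Rules hold: Σm=0, L=10 even, 2≤4≤6.
N = 9·5·9 = 405
Δ = 2!·6!·2!/11! = 1/13860
Racah Σ t=0..2: t=0:+1/192 t=1:−1/36 t=2:+1/192 = -5/288
⇒ 3j(4 2 4; 0 0 0)² = 20/693, sgn -1
Racah Σ t=0..2: t=0:+1/480 t=1:−1/48 t=2:+1/144 = -17/1440
⇒ 3j(4 2 4; -1 0 1)² = 289/13860, sgn +1
4πI² = N·(3j₀)²·(3jₘ)² = 1445/5929
I = -1·√(0.243717/4π) = -0.13926381

-0.139264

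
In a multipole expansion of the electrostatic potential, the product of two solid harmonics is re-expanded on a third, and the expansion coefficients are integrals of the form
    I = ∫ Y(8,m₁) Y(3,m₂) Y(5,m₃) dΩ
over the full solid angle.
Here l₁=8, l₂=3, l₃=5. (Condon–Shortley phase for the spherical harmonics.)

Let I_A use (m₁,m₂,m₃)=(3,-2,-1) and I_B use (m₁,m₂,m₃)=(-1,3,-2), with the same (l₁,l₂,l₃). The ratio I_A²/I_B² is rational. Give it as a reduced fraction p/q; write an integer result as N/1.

55/2

l's match ⇒ only the (l;m) 3-j factors differ between A and B.
A: triangle coeff Δ(8,3,5) = 1/136136; Σ_t [1,1]: t=1:−1/2073600 = -1/2073600; (3j)²=15/884 [(8 3 5; 3 -2 -1)], sign=-1
B: triangle coeff Δ(8,3,5) = 1/136136; Σ_t [6,6]: t=6:+1/21772800 = 1/21772800; (3j)²=3/4862 [(8 3 5; -1 3 -2)], sign=-1
I_A²/I_B² = (15/884)/(3/4862) = 55/2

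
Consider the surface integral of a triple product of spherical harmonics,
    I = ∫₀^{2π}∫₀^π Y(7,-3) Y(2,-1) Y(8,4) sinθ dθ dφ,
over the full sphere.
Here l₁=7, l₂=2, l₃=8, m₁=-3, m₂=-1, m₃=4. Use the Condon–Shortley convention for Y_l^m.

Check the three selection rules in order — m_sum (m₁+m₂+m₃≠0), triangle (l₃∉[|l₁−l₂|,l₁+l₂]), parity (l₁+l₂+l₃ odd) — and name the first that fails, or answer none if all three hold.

m₁+m₂+m₃ = -3 − 1 + 4 = 0  ✓
triangle: |7−2|=5 ≤ l₃=8 ≤ 7+2=9  ✓
parity: l₁+l₂+l₃ = 17 is odd  ✗

parity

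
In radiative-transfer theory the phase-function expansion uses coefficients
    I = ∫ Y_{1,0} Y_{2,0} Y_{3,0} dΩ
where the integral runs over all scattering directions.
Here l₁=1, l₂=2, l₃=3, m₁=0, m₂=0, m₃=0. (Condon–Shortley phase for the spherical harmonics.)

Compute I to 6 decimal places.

0.247767

Rules hold: Σm=0, L=6 even, 1≤3≤3.
N = 3·5·7 = 105
Δ = 0!·2!·4!/7! = 1/105
Racah Σ t=0..0: t=0:+1/4 = 1/4
⇒ 3j(1 2 3; 0 0 0)² = 3/35, sgn -1
(m-triple is (0,0,0) — same symbol as above.)
4πI² = N·(3j₀)²·(3jₘ)² = 27/35
I = +1·√(0.771429/4π) = 0.24776670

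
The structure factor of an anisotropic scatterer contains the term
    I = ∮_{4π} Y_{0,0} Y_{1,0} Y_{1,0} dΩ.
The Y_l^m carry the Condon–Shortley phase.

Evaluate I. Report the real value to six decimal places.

Rules hold: Σm=0, L=2 even, 1≤1≤1.
N = 1·3·3 = 9
Δ = 0!·0!·2!/3! = 1/3
Racah Σ t=0..0: t=0:+1/1 = 1/1
⇒ 3j(0 1 1; 0 0 0)² = 1/3, sgn -1
(m-triple is (0,0,0) — same symbol as above.)
4πI² = N·(3j₀)²·(3jₘ)² = 1/1
I = +1·√(1/4π) = 0.28209479

0.282095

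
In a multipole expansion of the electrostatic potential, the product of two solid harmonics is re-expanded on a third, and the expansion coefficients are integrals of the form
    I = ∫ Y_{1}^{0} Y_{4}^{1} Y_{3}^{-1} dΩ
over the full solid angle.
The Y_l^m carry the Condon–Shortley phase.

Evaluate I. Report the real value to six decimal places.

m-sum 0 ✓  L=8 even ✓  3≤3≤5 ✓
Π(2lᵢ+1) = 3×9×7 = 189
triangle coeff Δ(1,4,3) = 1/252
Σ_t [1,1]: t=1:−1/36 = -1/36
(3j)²=4/63 [(1 4 3; 0 0 0)], sign=+1
Σ_t [1,1]: t=1:−1/48 = -1/48
(3j)²=5/84 [(1 4 3; 0 1 -1)], sign=-1
⇒ 4πI² = 5/7
I = (-1)√(5/7/(4π)) = -0.23841361

-0.238414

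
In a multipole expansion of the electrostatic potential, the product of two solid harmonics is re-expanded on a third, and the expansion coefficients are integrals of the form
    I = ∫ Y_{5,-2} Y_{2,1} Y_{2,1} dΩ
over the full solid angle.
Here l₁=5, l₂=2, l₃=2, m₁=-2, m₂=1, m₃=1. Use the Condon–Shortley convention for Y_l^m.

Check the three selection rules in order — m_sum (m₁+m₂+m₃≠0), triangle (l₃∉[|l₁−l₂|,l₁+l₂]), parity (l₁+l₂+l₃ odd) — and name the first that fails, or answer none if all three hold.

triangle

azimuthal sum: -2 + 1 + 1 = 0  ✓
3 ≤ 2 ≤ 7 (triangle on l)  ✗
L = 5 + 2 + 2 = 9 (odd)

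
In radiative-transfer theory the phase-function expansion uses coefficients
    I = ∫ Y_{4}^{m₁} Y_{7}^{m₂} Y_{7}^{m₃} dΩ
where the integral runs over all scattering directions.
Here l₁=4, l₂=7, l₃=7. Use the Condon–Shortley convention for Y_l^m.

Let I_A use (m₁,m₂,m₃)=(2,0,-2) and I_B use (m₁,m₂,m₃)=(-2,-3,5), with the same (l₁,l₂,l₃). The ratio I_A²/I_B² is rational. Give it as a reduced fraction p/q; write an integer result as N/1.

l's match ⇒ only the (l;m) 3-j factors differ between A and B.
A: triangle coeff Δ(4,7,7) = 1/58198140; Σ_t [0,2]: t=0:+1/2903040 t=1:−1/622080 t=2:+1/1382400 = -47/87091200; (3j)²=2209/277134 [(4 7 7; 2 0 -2)], sign=+1
B: triangle coeff Δ(4,7,7) = 1/58198140; Σ_t [2,4]: t=2:+1/7741440 t=3:−1/13063680 t=4:+1/348364800 = 29/522547200; (3j)²=1682/264537 [(4 7 7; -2 -3 5)], sign=+1
I_A²/I_B² = (2209/277134)/(1682/264537) = 46389/37004

46389/37004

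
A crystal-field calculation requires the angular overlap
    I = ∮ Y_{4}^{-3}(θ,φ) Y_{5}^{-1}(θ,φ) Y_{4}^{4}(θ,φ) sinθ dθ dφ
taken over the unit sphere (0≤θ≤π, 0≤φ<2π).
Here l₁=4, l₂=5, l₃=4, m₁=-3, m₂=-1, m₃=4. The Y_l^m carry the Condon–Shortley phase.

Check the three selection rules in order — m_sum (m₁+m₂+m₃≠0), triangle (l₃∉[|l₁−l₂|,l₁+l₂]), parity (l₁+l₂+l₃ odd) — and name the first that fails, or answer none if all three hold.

parity

azimuthal sum: -3 − 1 + 4 = 0  ✓
1 ≤ 4 ≤ 9 (triangle on l)  ✓
L = 4 + 5 + 4 = 13 (odd)  ✗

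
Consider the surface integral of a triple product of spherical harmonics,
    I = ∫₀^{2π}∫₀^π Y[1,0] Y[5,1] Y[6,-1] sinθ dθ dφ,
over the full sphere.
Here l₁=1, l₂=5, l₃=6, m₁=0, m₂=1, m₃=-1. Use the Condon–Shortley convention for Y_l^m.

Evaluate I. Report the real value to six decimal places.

-0.241725

Checks pass: Σm=0; 12 even; l₃=6∈[4,6].
(2·1+1)(2·5+1)(2·6+1) = 429
Δ: 0! 2! 10! / 13! → 1/858
sum: t=0:+1/14400 = 1/14400
3j²(1 5 6; 0 0 0) = Δ·Π!·Σ² = 6/143  (sign +1)
sum: t=0:+1/17280 = 1/17280
3j²(1 5 6; 0 1 -1) = Δ·Π!·Σ² = 35/858  (sign -1)
combine: 4πI² = 429·6/143·35/858 = 105/143
take √, sign -1: I = -0.24172507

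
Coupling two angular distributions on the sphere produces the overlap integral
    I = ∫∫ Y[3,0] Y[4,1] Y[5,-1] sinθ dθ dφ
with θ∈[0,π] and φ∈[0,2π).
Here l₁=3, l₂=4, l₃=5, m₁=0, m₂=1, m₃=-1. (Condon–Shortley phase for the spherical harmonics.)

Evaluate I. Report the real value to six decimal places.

-0.115089

Checks pass: Σm=0; 12 even; l₃=5∈[1,7].
(2·3+1)(2·4+1)(2·5+1) = 693
Δ: 2! 4! 6! / 13! → 1/180180
sum: t=0:+1/576 t=1:−1/144 t=2:+1/576 = -1/288
3j²(3 4 5; 0 0 0) = Δ·Π!·Σ² = 20/1001  (sign +1)
sum: t=0:+1/1440 t=1:−1/192 t=2:+1/432 = -19/8640
3j²(3 4 5; 0 1 -1) = Δ·Π!·Σ² = 361/30030  (sign -1)
combine: 4πI² = 693·20/1001·361/30030 = 2166/13013
take √, sign -1: I = -0.11508947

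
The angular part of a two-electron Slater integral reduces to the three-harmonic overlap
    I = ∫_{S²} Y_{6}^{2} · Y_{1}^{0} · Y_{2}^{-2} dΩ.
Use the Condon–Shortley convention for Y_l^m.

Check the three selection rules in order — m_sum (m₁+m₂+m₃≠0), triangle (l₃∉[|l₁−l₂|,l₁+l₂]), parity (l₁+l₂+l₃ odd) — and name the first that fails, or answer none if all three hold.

m₁+m₂+m₃ = 2 + 0 − 2 = 0  ✓
triangle: |6−1|=5 ≤ l₃=2 ≤ 6+1=7  ✗
parity: l₁+l₂+l₃ = 9 is odd

triangle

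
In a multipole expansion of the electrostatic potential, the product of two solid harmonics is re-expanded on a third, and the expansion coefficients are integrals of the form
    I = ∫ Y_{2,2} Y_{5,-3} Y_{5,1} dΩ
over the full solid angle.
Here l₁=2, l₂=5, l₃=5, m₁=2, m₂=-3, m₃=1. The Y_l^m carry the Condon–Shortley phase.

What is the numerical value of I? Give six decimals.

m-sum 0 ✓  L=12 even ✓  3≤5≤7 ✓
Π(2lᵢ+1) = 5×11×11 = 605
triangle coeff Δ(2,5,5) = 1/38610
Σ_t [0,2]: t=0:+1/2880 t=1:−1/576 t=2:+1/2880 = -1/960
(3j)²=10/429 [(2 5 5; 0 0 0)], sign=+1
Σ_t [0,0]: t=0:+1/5760 = 1/5760
(3j)²=56/2145 [(2 5 5; 2 -3 1)], sign=+1
⇒ 4πI² = 560/1521
I = (+1)√(560/1521/(4π)) = 0.17116875

0.171169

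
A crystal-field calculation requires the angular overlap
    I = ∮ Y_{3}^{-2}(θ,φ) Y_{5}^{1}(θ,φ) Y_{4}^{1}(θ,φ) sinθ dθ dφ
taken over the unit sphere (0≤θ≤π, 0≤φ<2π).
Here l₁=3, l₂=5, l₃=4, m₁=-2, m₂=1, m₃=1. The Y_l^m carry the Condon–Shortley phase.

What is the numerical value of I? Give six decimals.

m-sum 0 ✓  L=12 even ✓  2≤4≤8 ✓
Π(2lᵢ+1) = 7×11×9 = 693
triangle coeff Δ(3,5,4) = 1/180180
Σ_t [1,3]: t=1:−1/576 t=2:+1/144 t=3:−1/576 = 1/288
(3j)²=20/1001 [(3 5 4; 0 0 0)], sign=+1
Σ_t [3,4]: t=3:−1/432 t=4:+1/1152 = -5/3456
(3j)²=625/36036 [(3 5 4; -2 1 1)], sign=+1
⇒ 4πI² = 3125/13013
I = (+1)√(3125/13013/(4π)) = 0.13823925

0.138239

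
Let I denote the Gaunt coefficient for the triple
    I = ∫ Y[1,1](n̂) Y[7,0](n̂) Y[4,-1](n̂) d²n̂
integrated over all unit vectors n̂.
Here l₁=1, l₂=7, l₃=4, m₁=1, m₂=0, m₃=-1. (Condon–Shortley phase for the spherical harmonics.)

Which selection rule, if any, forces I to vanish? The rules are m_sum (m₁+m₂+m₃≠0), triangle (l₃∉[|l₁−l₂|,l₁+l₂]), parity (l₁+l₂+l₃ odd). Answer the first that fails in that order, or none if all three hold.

triangle

azimuthal sum: 1 + 0 − 1 = 0  ✓
6 ≤ 4 ≤ 8 (triangle on l)  ✗
L = 1 + 7 + 4 = 12 (even)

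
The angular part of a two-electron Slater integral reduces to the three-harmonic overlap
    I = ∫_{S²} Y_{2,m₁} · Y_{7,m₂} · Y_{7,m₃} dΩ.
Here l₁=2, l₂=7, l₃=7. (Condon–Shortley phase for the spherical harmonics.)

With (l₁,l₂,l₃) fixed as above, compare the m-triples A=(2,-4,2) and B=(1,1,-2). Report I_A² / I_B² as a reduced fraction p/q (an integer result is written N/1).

1100/243

Same 2,7,7: normalisation and zero-m 3j drop out of the ratio.
A: Δ: 2! 2! 12! / 17! → 1/185640; sum: t=0:+1/8709120 = 1/8709120; 3j²(2 7 7; 2 -4 2) = Δ·Π!·Σ² = 55/3094  (sign -1)
B: Δ: 2! 2! 12! / 17! → 1/185640; sum: t=0:+1/1935360 t=1:−1/1209600 = -1/3225600; 3j²(2 7 7; 1 1 -2) = Δ·Π!·Σ² = 243/61880  (sign +1)
I_A²/I_B² = (55/3094)/(243/61880) = 1100/243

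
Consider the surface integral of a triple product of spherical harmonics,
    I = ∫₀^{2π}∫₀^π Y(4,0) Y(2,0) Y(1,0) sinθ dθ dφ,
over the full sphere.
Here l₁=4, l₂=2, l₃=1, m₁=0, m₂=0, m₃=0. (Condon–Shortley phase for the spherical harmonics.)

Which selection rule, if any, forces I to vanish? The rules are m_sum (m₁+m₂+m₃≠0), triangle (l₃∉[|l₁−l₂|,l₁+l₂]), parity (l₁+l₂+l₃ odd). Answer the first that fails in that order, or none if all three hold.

triangle

m₁+m₂+m₃ = 0 + 0 + 0 = 0  ✓
triangle: |4−2|=2 ≤ l₃=1 ≤ 4+2=6  ✗
parity: l₁+l₂+l₃ = 7 is odd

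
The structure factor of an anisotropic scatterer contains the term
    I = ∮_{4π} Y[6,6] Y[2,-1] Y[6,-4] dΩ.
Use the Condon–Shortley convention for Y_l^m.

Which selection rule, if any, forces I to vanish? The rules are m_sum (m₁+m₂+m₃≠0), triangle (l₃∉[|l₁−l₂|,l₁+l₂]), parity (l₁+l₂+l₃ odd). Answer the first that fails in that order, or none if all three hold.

m₁+m₂+m₃ = 6 − 1 − 4 = 1  ✗
triangle: |6−2|=4 ≤ l₃=6 ≤ 6+2=8
parity: l₁+l₂+l₃ = 14 is even

m_sum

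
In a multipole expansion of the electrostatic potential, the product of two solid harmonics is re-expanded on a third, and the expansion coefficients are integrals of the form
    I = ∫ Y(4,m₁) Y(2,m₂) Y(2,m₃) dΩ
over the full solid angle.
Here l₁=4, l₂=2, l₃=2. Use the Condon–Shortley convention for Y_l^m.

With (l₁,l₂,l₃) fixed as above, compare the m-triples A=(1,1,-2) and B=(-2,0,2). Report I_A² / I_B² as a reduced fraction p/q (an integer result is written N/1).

Same 4,2,2: normalisation and zero-m 3j drop out of the ratio.
A: Δ: 4! 4! 0! / 9! → 1/630; sum: t=3:−1/144 = -1/144; 3j²(4 2 2; 1 1 -2) = Δ·Π!·Σ² = 1/126  (sign -1)
B: Δ: 4! 4! 0! / 9! → 1/630; sum: t=2:+1/96 = 1/96; 3j²(4 2 2; -2 0 2) = Δ·Π!·Σ² = 1/42  (sign +1)
I_A²/I_B² = (1/126)/(1/42) = 1/3

1/3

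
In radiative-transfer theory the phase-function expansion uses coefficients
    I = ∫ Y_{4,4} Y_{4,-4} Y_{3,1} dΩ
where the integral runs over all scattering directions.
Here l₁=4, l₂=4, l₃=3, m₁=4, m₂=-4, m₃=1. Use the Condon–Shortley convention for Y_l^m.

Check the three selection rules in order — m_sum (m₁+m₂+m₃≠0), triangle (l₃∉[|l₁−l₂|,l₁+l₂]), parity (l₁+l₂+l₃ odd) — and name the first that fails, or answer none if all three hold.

m_sum

azimuthal sum: 4 − 4 + 1 = 1  ✗
0 ≤ 3 ≤ 8 (triangle on l)
L = 4 + 4 + 3 = 11 (odd)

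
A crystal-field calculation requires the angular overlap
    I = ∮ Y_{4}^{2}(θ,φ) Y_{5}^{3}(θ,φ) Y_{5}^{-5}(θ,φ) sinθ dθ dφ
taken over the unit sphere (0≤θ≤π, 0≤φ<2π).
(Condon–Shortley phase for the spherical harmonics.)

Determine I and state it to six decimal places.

Rules hold: Σm=0, L=14 even, 1≤5≤9.
N = 9·11·11 = 1089
Δ = 4!·4!·6!/15! = 1/3153150
Racah Σ t=0..4: t=0:+1/69120 t=1:−1/1728 t=2:+1/576 t=3:−1/1728 t=4:+1/69120 = 7/11520
⇒ 3j(4 5 5; 0 0 0)² = 2/143, sgn -1
Racah Σ t=2..2: t=2:+1/69120 = 1/69120
⇒ 3j(4 5 5; 2 3 -5)² = 4/143, sgn +1
4πI² = N·(3j₀)²·(3jₘ)² = 72/169
I = -1·√(0.426036/4π) = -0.18412721

-0.184127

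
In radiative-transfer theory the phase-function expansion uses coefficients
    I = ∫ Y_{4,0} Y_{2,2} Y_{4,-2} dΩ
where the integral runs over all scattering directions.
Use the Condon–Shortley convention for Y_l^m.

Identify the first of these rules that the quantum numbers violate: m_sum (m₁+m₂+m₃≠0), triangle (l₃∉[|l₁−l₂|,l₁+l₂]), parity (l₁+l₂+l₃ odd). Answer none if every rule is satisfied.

Σmᵢ = 0  ✓
l₃∈[|l₁−l₂|,l₁+l₂]=[2,6], have l₃=4  ✓
Σlᵢ = 10 ⇒ even  ✓

none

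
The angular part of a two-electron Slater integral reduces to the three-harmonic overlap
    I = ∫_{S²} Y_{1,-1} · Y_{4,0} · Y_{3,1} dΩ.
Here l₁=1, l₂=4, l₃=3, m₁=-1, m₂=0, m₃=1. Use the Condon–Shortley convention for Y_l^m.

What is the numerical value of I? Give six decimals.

Checks pass: Σm=0; 8 even; l₃=3∈[3,5].
(2·1+1)(2·4+1)(2·3+1) = 189
Δ: 2! 0! 6! / 9! → 1/252
sum: t=1:−1/36 = -1/36
3j²(1 4 3; 0 0 0) = Δ·Π!·Σ² = 4/63  (sign +1)
sum: t=2:+1/96 = 1/96
3j²(1 4 3; -1 0 1) = Δ·Π!·Σ² = 1/42  (sign +1)
combine: 4πI² = 189·4/63·1/42 = 2/7
take √, sign +1: I = 0.15078601

0.150786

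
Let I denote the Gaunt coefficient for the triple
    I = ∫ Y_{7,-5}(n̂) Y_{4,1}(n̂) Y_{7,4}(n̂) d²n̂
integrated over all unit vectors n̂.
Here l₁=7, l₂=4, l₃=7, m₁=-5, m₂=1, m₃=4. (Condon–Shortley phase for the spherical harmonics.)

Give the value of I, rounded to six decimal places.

Rules hold: Σm=0, L=18 even, 3≤7≤11.
N = 15·9·15 = 2025
Δ = 4!·10!·4!/19! = 1/58198140
Racah Σ t=0..4: t=0:+1/17418240 t=1:−1/622080 t=2:+1/230400 t=3:−1/622080 t=4:+1/17418240 = 1/806400
⇒ 3j(7 4 7; 0 0 0)² = 2268/230945, sgn -1
Racah Σ t=2..4: t=2:+1/87091200 t=3:−1/8709120 t=4:+1/11612160 = -1/58060800
⇒ 3j(7 4 7; -5 1 4)² = 99/117572, sgn +1
4πI² = N·(3j₀)²·(3jₘ)² = 295245/17631601
I = -1·√(0.0167452/4π) = -0.03650400

-0.036504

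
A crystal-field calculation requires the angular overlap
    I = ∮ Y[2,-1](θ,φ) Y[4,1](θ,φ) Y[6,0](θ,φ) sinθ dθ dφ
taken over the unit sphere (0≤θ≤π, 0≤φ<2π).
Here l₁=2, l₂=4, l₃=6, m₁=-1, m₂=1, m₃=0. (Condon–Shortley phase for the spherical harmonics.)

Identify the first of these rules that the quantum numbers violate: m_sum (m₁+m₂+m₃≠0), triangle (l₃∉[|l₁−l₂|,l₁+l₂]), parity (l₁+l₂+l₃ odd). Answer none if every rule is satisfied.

none

Σmᵢ = 0  ✓
l₃∈[|l₁−l₂|,l₁+l₂]=[2,6], have l₃=6  ✓
Σlᵢ = 12 ⇒ even  ✓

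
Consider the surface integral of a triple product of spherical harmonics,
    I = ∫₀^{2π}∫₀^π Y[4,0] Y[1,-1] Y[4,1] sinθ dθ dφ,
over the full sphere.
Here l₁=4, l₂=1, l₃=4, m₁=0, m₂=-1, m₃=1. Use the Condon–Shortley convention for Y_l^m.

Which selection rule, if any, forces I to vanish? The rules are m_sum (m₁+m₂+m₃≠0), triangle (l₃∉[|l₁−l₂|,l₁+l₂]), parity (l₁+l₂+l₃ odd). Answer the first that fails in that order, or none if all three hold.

parity

m₁+m₂+m₃ = 0 − 1 + 1 = 0  ✓
triangle: |4−1|=3 ≤ l₃=4 ≤ 4+1=5  ✓
parity: l₁+l₂+l₃ = 9 is odd  ✗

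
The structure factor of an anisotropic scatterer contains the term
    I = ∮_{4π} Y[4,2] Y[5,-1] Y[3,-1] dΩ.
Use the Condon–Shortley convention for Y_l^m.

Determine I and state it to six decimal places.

0.106335

Rules hold: Σm=0, L=12 even, 1≤3≤9.
N = 9·11·7 = 693
Δ = 6!·2!·4!/13! = 1/180180
Racah Σ t=2..4: t=2:+1/576 t=3:−1/144 t=4:+1/576 = -1/288
⇒ 3j(4 5 3; 0 0 0)² = 20/1001, sgn +1
Racah Σ t=0..2: t=0:+1/34560 t=1:−1/720 t=2:+1/384 = 43/34560
⇒ 3j(4 5 3; 2 -1 -1)² = 1849/180180, sgn +1
4πI² = N·(3j₀)²·(3jₘ)² = 1849/13013
I = +1·√(0.142089/4π) = 0.10633465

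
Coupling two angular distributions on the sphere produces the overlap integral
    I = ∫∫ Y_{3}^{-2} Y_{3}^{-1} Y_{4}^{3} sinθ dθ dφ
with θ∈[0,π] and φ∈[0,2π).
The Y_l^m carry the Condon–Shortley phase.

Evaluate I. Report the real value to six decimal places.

-0.095955

m-sum 0 ✓  L=10 even ✓  0≤4≤6 ✓
Π(2lᵢ+1) = 7×7×9 = 441
triangle coeff Δ(3,3,4) = 1/34650
Σ_t [0,2]: t=0:+1/72 t=1:−1/16 t=2:+1/72 = -5/144
(3j)²=2/77 [(3 3 4; 0 0 0)], sign=-1
Σ_t [1,2]: t=1:−1/144 t=2:+1/288 = -1/288
(3j)²=1/99 [(3 3 4; -2 -1 3)], sign=+1
⇒ 4πI² = 14/121
I = (-1)√(14/121/(4π)) = -0.09595473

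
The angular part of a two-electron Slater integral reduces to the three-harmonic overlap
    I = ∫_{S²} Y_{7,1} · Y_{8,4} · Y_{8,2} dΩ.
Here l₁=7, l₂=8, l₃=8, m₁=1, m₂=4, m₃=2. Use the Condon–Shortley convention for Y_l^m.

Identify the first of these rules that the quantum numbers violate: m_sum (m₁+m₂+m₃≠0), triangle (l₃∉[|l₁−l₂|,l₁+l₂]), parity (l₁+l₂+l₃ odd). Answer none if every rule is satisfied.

m_sum

azimuthal sum: 1 + 4 + 2 = 7  ✗
1 ≤ 8 ≤ 15 (triangle on l)
L = 7 + 8 + 8 = 23 (odd)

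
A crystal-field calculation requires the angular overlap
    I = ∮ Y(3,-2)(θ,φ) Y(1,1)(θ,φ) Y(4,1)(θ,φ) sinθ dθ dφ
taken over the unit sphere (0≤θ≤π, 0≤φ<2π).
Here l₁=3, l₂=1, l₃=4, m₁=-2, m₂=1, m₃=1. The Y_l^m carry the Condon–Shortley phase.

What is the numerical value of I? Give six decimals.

Checks pass: Σm=0; 8 even; l₃=4∈[2,4].
(2·3+1)(2·1+1)(2·4+1) = 189
Δ: 0! 6! 2! / 9! → 1/252
sum: t=0:+1/36 = 1/36
3j²(3 1 4; 0 0 0) = Δ·Π!·Σ² = 4/63  (sign +1)
sum: t=0:+1/240 = 1/240
3j²(3 1 4; -2 1 1) = Δ·Π!·Σ² = 1/84  (sign -1)
combine: 4πI² = 189·4/63·1/84 = 1/7
take √, sign -1: I = -0.10662181

-0.106622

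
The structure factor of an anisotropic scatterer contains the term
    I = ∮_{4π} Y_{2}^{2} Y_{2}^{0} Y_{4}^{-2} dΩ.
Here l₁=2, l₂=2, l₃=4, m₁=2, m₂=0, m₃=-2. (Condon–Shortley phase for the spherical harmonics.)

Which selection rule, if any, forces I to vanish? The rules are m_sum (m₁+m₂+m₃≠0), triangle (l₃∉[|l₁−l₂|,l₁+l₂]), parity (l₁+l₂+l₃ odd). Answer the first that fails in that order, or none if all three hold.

azimuthal sum: 2 + 0 − 2 = 0  ✓
0 ≤ 4 ≤ 4 (triangle on l)  ✓
L = 2 + 2 + 4 = 8 (even)  ✓

none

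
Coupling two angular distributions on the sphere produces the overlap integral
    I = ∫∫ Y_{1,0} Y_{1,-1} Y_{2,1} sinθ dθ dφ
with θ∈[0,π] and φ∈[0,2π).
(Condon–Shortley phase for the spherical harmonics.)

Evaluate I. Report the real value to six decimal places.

-0.218510

Checks pass: Σm=0; 4 even; l₃=2∈[0,2].
(2·1+1)(2·1+1)(2·2+1) = 45
Δ: 0! 2! 2! / 5! → 1/30
sum: t=0:+1/1 = 1/1
3j²(1 1 2; 0 0 0) = Δ·Π!·Σ² = 2/15  (sign +1)
sum: t=0:+1/2 = 1/2
3j²(1 1 2; 0 -1 1) = Δ·Π!·Σ² = 1/10  (sign -1)
combine: 4πI² = 45·2/15·1/10 = 3/5
take √, sign -1: I = -0.21850969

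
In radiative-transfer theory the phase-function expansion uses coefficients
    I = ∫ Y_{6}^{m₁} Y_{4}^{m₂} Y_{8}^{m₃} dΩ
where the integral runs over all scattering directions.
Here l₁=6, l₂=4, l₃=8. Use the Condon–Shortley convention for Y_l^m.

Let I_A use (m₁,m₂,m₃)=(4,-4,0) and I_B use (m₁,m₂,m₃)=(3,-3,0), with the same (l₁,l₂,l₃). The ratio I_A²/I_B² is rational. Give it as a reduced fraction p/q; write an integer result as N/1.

20/147

Same 6,4,8: normalisation and zero-m 3j drop out of the ratio.
A: Δ: 2! 10! 6! / 19! → 1/23279256; sum: t=0:+1/116121600 = 1/116121600; 3j²(6 4 8; 4 -4 0) = Δ·Π!·Σ² = 70/46189  (sign +1)
B: Δ: 2! 10! 6! / 19! → 1/23279256; sum: t=0:+1/7257600 t=1:−1/58060800 = 1/8294400; 3j²(6 4 8; 3 -3 0) = Δ·Π!·Σ² = 1029/92378  (sign +1)
I_A²/I_B² = (70/46189)/(1029/92378) = 20/147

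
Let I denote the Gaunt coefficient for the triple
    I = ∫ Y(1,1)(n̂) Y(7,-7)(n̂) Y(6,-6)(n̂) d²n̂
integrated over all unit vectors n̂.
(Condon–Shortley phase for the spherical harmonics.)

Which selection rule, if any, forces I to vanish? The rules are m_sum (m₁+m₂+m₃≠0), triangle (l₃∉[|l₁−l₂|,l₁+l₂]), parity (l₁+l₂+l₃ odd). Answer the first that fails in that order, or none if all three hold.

m_sum

m₁+m₂+m₃ = 1 − 7 − 6 = -12  ✗
triangle: |1−7|=6 ≤ l₃=6 ≤ 1+7=8
parity: l₁+l₂+l₃ = 14 is even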